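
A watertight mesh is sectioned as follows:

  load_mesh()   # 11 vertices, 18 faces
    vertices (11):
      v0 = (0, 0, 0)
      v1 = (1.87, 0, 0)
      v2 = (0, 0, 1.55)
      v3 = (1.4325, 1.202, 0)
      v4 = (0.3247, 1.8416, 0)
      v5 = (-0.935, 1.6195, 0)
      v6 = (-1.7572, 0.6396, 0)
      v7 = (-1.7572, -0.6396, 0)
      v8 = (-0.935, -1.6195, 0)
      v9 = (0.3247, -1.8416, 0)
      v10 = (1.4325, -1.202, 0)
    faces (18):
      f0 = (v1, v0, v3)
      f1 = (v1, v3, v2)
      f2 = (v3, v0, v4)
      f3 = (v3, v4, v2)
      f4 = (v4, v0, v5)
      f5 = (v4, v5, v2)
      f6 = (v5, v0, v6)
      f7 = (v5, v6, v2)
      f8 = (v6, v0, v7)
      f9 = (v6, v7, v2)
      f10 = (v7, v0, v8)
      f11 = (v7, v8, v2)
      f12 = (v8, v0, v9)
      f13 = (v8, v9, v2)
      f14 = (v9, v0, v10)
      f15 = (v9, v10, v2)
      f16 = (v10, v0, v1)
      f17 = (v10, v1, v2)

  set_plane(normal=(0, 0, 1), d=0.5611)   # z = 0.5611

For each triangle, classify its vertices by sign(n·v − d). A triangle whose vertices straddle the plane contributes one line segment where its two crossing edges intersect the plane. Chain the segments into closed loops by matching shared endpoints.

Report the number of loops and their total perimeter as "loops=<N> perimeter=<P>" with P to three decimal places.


Straddling triangles (9 of 18):
  (v1,v3,v2) [--+] → (0.913935, 0.766876, 0.5611)–(1.19306, 0, 0.5611)  len=0.8161
  (v3,v4,v2) [--+] → (0.207159, 1.17494, 0.5611)–(0.913935, 0.766876, 0.5611)  len=0.8161
  (v4,v5,v2) [--+] → (-0.59653, 1.03324, 0.5611)–(0.207159, 1.17494, 0.5611)  len=0.8161
  (v5,v6,v2) [--+] → (-1.12109, 0.408065, 0.5611)–(-0.59653, 1.03324, 0.5611)  len=0.8161
  (v6,v7,v2) [--+] → (-1.12109, -0.408065, 0.5611)–(-1.12109, 0.408065, 0.5611)  len=0.8161
  (v7,v8,v2) [--+] → (-0.59653, -1.03324, 0.5611)–(-1.12109, -0.408065, 0.5611)  len=0.8161
  (v8,v9,v2) [--+] → (0.207159, -1.17494, 0.5611)–(-0.59653, -1.03324, 0.5611)  len=0.8161
  (v9,v10,v2) [--+] → (0.913935, -0.766876, 0.5611)–(0.207159, -1.17494, 0.5611)  len=0.8161
  (v10,v1,v2) [--+] → (1.19306, 0, 0.5611)–(0.913935, -0.766876, 0.5611)  len=0.8161

Chained into 1 loop(s):
  loop 1: 9 segments, perimeter = 7.3449
Total perimeter = 7.345

loops=1 perimeter=7.345


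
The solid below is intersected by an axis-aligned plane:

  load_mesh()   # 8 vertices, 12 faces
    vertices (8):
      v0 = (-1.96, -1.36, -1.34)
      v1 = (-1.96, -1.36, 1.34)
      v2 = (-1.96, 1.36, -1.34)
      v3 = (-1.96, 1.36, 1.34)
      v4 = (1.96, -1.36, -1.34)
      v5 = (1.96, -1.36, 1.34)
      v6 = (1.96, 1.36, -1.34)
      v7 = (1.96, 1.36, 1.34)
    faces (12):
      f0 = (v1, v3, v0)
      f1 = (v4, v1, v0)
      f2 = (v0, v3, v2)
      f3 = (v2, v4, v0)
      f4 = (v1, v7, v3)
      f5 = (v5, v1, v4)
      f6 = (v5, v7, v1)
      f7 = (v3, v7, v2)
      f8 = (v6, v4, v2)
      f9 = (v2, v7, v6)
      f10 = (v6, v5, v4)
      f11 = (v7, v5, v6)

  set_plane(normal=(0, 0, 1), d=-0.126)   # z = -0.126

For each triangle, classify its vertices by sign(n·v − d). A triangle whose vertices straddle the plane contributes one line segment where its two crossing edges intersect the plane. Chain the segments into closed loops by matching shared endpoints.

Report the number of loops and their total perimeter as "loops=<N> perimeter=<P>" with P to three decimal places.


loops=1 perimeter=13.280

Straddling triangles (8 of 12):
  (v1,v3,v0) [++-] → (-1.96, -0.127881, -0.126)–(-1.96, -1.36, -0.126)  len=1.2321
  (v4,v1,v0) [-+-] → (0.184299, -1.36, -0.126)–(-1.96, -1.36, -0.126)  len=2.1443
  (v0,v3,v2) [-+-] → (-1.96, -0.127881, -0.126)–(-1.96, 1.36, -0.126)  len=1.4879
  (v5,v1,v4) [++-] → (0.184299, -1.36, -0.126)–(1.96, -1.36, -0.126)  len=1.7757
  (v3,v7,v2) [++-] → (-0.184299, 1.36, -0.126)–(-1.96, 1.36, -0.126)  len=1.7757
  (v2,v7,v6) [-+-] → (-0.184299, 1.36, -0.126)–(1.96, 1.36, -0.126)  len=2.1443
  (v6,v5,v4) [-+-] → (1.96, 0.127881, -0.126)–(1.96, -1.36, -0.126)  len=1.4879
  (v7,v5,v6) [++-] → (1.96, 0.127881, -0.126)–(1.96, 1.36, -0.126)  len=1.2321

Chained into 1 loop(s):
  loop 1: 8 segments, perimeter = 13.2800
Total perimeter = 13.280


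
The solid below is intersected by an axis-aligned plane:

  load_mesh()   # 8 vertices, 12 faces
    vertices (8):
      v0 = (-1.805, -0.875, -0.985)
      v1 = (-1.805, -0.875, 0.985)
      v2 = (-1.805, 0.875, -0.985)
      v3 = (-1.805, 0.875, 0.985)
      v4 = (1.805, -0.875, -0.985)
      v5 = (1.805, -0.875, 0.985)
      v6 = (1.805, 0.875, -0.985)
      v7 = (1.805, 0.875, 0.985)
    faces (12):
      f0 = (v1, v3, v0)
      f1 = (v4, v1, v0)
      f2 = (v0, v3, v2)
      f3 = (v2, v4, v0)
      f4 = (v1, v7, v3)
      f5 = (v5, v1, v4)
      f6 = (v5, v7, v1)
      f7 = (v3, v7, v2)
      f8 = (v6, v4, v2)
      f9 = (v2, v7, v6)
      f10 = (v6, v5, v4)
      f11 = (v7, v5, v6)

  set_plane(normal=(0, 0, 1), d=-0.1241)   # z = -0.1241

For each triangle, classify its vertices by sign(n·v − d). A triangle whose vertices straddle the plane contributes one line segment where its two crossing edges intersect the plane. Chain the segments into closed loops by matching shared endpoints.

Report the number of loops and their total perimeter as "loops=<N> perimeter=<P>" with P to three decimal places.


Straddling triangles (8 of 12):
  (v1,v3,v0) [++-] → (-1.805, -0.110241, -0.1241)–(-1.805, -0.875, -0.1241)  len=0.7648
  (v4,v1,v0) [-+-] → (0.227412, -0.875, -0.1241)–(-1.805, -0.875, -0.1241)  len=2.0324
  (v0,v3,v2) [-+-] → (-1.805, -0.110241, -0.1241)–(-1.805, 0.875, -0.1241)  len=0.9852
  (v5,v1,v4) [++-] → (0.227412, -0.875, -0.1241)–(1.805, -0.875, -0.1241)  len=1.5776
  (v3,v7,v2) [++-] → (-0.227412, 0.875, -0.1241)–(-1.805, 0.875, -0.1241)  len=1.5776
  (v2,v7,v6) [-+-] → (-0.227412, 0.875, -0.1241)–(1.805, 0.875, -0.1241)  len=2.0324
  (v6,v5,v4) [-+-] → (1.805, 0.110241, -0.1241)–(1.805, -0.875, -0.1241)  len=0.9852
  (v7,v5,v6) [++-] → (1.805, 0.110241, -0.1241)–(1.805, 0.875, -0.1241)  len=0.7648

Chained into 1 loop(s):
  loop 1: 8 segments, perimeter = 10.7200
Total perimeter = 10.720

loops=1 perimeter=10.720


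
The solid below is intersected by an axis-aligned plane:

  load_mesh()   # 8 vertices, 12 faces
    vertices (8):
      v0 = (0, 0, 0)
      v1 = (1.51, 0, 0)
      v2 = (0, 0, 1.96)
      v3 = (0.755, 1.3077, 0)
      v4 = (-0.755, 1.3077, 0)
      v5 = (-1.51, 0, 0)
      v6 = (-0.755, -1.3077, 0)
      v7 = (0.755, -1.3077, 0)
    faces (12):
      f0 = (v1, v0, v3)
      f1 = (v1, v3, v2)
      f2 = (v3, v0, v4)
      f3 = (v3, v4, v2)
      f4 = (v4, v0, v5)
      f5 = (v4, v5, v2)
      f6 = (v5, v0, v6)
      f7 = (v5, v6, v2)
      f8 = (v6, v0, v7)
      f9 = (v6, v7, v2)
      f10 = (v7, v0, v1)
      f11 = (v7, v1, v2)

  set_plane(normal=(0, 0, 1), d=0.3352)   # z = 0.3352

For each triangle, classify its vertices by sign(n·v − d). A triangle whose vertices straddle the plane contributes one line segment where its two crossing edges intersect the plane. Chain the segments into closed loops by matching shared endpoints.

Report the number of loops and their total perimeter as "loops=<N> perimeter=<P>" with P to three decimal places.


Straddling triangles (6 of 12):
  (v1,v3,v2) [--+] → (0.62588, 1.08406, 0.3352)–(1.25176, 0, 0.3352)  len=1.2518
  (v3,v4,v2) [--+] → (-0.62588, 1.08406, 0.3352)–(0.62588, 1.08406, 0.3352)  len=1.2518
  (v4,v5,v2) [--+] → (-1.25176, 0, 0.3352)–(-0.62588, 1.08406, 0.3352)  len=1.2518
  (v5,v6,v2) [--+] → (-0.62588, -1.08406, 0.3352)–(-1.25176, 0, 0.3352)  len=1.2518
  (v6,v7,v2) [--+] → (0.62588, -1.08406, 0.3352)–(-0.62588, -1.08406, 0.3352)  len=1.2518
  (v7,v1,v2) [--+] → (1.25176, 0, 0.3352)–(0.62588, -1.08406, 0.3352)  len=1.2518

Chained into 1 loop(s):
  loop 1: 6 segments, perimeter = 7.5106
Total perimeter = 7.511

loops=1 perimeter=7.511


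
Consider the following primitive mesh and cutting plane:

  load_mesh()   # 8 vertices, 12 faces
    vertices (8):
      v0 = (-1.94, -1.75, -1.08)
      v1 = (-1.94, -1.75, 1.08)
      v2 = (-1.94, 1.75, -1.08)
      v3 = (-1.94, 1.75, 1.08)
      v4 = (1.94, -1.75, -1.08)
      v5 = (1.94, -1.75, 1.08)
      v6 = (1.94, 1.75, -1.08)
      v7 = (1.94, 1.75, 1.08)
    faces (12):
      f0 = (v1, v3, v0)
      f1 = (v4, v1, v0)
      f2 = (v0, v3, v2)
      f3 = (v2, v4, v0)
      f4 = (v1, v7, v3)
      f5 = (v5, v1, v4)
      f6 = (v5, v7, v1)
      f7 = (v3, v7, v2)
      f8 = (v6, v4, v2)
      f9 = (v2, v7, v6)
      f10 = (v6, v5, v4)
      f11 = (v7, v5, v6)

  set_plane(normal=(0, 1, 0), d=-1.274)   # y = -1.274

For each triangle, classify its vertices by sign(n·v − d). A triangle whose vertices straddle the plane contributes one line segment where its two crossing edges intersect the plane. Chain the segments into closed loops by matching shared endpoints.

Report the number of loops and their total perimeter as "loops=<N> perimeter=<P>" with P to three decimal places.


Straddling triangles (8 of 12):
  (v1,v3,v0) [-+-] → (-1.94, -1.274, 1.08)–(-1.94, -1.274, -0.78624)  len=1.8662
  (v0,v3,v2) [-++] → (-1.94, -1.274, -0.78624)–(-1.94, -1.274, -1.08)  len=0.2938
  (v2,v4,v0) [+--] → (1.41232, -1.274, -1.08)–(-1.94, -1.274, -1.08)  len=3.3523
  (v1,v7,v3) [-++] → (-1.41232, -1.274, 1.08)–(-1.94, -1.274, 1.08)  len=0.5277
  (v5,v7,v1) [-+-] → (1.94, -1.274, 1.08)–(-1.41232, -1.274, 1.08)  len=3.3523
  (v6,v4,v2) [+-+] → (1.94, -1.274, -1.08)–(1.41232, -1.274, -1.08)  len=0.5277
  (v6,v5,v4) [+--] → (1.94, -1.274, 0.78624)–(1.94, -1.274, -1.08)  len=1.8662
  (v7,v5,v6) [+-+] → (1.94, -1.274, 1.08)–(1.94, -1.274, 0.78624)  len=0.2938

Chained into 1 loop(s):
  loop 1: 8 segments, perimeter = 12.0800
Total perimeter = 12.080

loops=1 perimeter=12.080


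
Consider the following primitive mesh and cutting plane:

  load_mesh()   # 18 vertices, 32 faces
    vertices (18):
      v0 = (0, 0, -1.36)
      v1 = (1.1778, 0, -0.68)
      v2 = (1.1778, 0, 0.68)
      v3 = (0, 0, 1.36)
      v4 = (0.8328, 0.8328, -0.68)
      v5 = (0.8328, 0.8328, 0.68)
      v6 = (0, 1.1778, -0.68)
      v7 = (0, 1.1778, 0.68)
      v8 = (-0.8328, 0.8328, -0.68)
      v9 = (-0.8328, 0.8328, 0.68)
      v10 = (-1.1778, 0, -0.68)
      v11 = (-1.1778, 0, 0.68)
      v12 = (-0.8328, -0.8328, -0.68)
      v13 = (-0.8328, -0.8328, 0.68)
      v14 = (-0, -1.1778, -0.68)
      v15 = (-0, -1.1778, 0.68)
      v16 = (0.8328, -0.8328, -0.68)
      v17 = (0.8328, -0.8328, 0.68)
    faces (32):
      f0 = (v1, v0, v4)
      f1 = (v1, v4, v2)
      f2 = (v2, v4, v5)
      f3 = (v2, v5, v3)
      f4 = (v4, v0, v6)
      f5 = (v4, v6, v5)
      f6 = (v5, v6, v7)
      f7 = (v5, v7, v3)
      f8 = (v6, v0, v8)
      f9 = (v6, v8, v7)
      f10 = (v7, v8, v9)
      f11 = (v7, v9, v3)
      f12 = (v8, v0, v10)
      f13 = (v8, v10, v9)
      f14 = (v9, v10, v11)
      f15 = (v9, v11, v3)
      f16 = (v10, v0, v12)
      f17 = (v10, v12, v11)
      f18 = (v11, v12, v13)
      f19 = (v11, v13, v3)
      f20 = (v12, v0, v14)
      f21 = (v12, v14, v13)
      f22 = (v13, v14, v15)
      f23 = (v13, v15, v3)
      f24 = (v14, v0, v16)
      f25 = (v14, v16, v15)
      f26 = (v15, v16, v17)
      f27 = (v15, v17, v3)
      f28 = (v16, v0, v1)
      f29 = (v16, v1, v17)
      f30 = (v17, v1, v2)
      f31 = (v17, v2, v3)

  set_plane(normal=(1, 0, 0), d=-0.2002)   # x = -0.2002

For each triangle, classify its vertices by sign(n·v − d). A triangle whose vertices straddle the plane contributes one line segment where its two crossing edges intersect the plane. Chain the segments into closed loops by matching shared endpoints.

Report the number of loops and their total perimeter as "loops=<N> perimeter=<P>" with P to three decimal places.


Straddling triangles (12 of 32):
  (v6,v0,v8) [++-] → (-0.2002, 0.2002, -1.19653)–(-0.2002, 1.09486, -0.68)  len=1.0331
  (v6,v8,v7) [+-+] → (-0.2002, 1.09486, -0.68)–(-0.2002, 1.09486, 0.353064)  len=1.0331
  (v7,v8,v9) [+--] → (-0.2002, 1.09486, 0.353064)–(-0.2002, 1.09486, 0.68)  len=0.3269
  (v7,v9,v3) [+-+] → (-0.2002, 1.09486, 0.68)–(-0.2002, 0.2002, 1.19653)  len=1.0331
  (v8,v0,v10) [-+-] → (-0.2002, 0.2002, -1.19653)–(-0.2002, 0, -1.24442)  len=0.2058
  (v9,v11,v3) [--+] → (-0.2002, 0, 1.24442)–(-0.2002, 0.2002, 1.19653)  len=0.2058
  (v10,v0,v12) [-+-] → (-0.2002, 0, -1.24442)–(-0.2002, -0.2002, -1.19653)  len=0.2058
  (v11,v13,v3) [--+] → (-0.2002, -0.2002, 1.19653)–(-0.2002, 0, 1.24442)  len=0.2058
  (v12,v0,v14) [-++] → (-0.2002, -0.2002, -1.19653)–(-0.2002, -1.09486, -0.68)  len=1.0331
  (v12,v14,v13) [-+-] → (-0.2002, -1.09486, -0.68)–(-0.2002, -1.09486, -0.353064)  len=0.3269
  (v13,v14,v15) [-++] → (-0.2002, -1.09486, -0.353064)–(-0.2002, -1.09486, 0.68)  len=1.0331
  (v13,v15,v3) [-++] → (-0.2002, -1.09486, 0.68)–(-0.2002, -0.2002, 1.19653)  len=1.0331

Chained into 1 loop(s):
  loop 1: 12 segments, perimeter = 7.6757
Total perimeter = 7.676

loops=1 perimeter=7.676


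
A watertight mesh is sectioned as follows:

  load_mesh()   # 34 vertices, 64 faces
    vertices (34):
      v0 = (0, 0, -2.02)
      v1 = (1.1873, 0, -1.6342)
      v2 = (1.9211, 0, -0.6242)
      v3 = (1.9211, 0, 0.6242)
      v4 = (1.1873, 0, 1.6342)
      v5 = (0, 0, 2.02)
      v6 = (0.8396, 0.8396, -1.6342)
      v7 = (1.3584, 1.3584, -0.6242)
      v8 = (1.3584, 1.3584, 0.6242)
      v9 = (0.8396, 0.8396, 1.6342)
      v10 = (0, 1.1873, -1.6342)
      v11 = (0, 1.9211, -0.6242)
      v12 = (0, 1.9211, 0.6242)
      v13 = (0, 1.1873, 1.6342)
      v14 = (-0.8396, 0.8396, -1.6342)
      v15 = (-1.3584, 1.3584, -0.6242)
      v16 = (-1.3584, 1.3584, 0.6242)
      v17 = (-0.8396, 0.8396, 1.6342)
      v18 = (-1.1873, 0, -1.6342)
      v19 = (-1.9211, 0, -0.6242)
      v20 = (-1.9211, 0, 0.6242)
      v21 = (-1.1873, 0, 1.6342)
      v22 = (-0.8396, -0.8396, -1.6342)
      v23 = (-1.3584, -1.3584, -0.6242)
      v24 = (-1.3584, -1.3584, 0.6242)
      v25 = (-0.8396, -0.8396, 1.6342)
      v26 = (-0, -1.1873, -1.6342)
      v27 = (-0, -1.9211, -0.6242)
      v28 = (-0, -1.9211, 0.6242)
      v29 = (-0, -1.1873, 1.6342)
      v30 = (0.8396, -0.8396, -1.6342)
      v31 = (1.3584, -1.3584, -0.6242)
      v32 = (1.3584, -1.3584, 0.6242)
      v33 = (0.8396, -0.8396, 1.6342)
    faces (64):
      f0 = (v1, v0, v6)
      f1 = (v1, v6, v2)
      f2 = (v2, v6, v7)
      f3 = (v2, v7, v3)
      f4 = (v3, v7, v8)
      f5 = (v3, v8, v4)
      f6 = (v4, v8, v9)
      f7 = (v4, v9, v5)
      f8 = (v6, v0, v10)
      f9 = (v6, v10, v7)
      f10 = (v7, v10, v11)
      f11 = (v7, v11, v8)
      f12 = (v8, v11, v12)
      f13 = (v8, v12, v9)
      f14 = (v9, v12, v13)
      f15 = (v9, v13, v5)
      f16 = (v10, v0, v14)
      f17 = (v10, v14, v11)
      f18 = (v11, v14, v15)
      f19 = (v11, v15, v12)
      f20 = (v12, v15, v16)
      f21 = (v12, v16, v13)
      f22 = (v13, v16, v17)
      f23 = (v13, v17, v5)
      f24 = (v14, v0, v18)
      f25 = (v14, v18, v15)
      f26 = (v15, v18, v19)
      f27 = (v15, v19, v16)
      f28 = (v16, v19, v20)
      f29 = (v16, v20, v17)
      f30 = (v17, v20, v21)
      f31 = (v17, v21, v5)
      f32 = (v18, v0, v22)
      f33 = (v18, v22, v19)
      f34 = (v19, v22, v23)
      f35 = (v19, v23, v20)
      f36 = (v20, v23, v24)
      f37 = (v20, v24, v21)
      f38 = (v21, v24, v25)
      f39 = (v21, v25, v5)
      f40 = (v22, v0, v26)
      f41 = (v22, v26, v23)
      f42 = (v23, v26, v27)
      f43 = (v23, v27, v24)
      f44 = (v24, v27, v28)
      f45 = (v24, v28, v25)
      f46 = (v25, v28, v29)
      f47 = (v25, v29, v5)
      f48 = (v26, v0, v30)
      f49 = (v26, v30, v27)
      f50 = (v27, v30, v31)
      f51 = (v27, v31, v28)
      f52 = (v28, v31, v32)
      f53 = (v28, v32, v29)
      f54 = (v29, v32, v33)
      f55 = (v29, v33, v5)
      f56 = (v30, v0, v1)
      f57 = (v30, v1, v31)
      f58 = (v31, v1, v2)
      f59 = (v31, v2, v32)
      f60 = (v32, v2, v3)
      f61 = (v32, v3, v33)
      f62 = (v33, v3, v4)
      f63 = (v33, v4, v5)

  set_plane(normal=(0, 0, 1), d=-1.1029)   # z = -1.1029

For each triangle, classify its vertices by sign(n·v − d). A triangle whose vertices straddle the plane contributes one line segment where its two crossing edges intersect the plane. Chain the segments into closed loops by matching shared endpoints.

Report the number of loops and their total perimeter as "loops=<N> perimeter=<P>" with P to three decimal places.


Straddling triangles (16 of 64):
  (v1,v6,v2) [--+] → (1.40851, 0.397937, -1.1029)–(1.57331, 0, -1.1029)  len=0.4307
  (v2,v6,v7) [+-+] → (1.40851, 0.397937, -1.1029)–(1.11251, 1.11251, -1.1029)  len=0.7735
  (v6,v10,v7) [--+] → (0.714572, 1.27731, -1.1029)–(1.11251, 1.11251, -1.1029)  len=0.4307
  (v7,v10,v11) [+-+] → (0.714572, 1.27731, -1.1029)–(0, 1.57331, -1.1029)  len=0.7735
  (v10,v14,v11) [--+] → (-0.397937, 1.40851, -1.1029)–(0, 1.57331, -1.1029)  len=0.4307
  (v11,v14,v15) [+-+] → (-0.397937, 1.40851, -1.1029)–(-1.11251, 1.11251, -1.1029)  len=0.7735
  (v14,v18,v15) [--+] → (-1.27731, 0.714572, -1.1029)–(-1.11251, 1.11251, -1.1029)  len=0.4307
  (v15,v18,v19) [+-+] → (-1.27731, 0.714572, -1.1029)–(-1.57331, 0, -1.1029)  len=0.7735
  (v18,v22,v19) [--+] → (-1.40851, -0.397937, -1.1029)–(-1.57331, 0, -1.1029)  len=0.4307
  (v19,v22,v23) [+-+] → (-1.40851, -0.397937, -1.1029)–(-1.11251, -1.11251, -1.1029)  len=0.7735
  (v22,v26,v23) [--+] → (-0.714572, -1.27731, -1.1029)–(-1.11251, -1.11251, -1.1029)  len=0.4307
  (v23,v26,v27) [+-+] → (-0.714572, -1.27731, -1.1029)–(0, -1.57331, -1.1029)  len=0.7735
  (v26,v30,v27) [--+] → (0.397937, -1.40851, -1.1029)–(0, -1.57331, -1.1029)  len=0.4307
  (v27,v30,v31) [+-+] → (0.397937, -1.40851, -1.1029)–(1.11251, -1.11251, -1.1029)  len=0.7735
  (v30,v1,v31) [--+] → (1.27731, -0.714572, -1.1029)–(1.11251, -1.11251, -1.1029)  len=0.4307
  (v31,v1,v2) [+-+] → (1.27731, -0.714572, -1.1029)–(1.57331, 0, -1.1029)  len=0.7735

Chained into 1 loop(s):
  loop 1: 16 segments, perimeter = 9.6333
Total perimeter = 9.633

loops=1 perimeter=9.633


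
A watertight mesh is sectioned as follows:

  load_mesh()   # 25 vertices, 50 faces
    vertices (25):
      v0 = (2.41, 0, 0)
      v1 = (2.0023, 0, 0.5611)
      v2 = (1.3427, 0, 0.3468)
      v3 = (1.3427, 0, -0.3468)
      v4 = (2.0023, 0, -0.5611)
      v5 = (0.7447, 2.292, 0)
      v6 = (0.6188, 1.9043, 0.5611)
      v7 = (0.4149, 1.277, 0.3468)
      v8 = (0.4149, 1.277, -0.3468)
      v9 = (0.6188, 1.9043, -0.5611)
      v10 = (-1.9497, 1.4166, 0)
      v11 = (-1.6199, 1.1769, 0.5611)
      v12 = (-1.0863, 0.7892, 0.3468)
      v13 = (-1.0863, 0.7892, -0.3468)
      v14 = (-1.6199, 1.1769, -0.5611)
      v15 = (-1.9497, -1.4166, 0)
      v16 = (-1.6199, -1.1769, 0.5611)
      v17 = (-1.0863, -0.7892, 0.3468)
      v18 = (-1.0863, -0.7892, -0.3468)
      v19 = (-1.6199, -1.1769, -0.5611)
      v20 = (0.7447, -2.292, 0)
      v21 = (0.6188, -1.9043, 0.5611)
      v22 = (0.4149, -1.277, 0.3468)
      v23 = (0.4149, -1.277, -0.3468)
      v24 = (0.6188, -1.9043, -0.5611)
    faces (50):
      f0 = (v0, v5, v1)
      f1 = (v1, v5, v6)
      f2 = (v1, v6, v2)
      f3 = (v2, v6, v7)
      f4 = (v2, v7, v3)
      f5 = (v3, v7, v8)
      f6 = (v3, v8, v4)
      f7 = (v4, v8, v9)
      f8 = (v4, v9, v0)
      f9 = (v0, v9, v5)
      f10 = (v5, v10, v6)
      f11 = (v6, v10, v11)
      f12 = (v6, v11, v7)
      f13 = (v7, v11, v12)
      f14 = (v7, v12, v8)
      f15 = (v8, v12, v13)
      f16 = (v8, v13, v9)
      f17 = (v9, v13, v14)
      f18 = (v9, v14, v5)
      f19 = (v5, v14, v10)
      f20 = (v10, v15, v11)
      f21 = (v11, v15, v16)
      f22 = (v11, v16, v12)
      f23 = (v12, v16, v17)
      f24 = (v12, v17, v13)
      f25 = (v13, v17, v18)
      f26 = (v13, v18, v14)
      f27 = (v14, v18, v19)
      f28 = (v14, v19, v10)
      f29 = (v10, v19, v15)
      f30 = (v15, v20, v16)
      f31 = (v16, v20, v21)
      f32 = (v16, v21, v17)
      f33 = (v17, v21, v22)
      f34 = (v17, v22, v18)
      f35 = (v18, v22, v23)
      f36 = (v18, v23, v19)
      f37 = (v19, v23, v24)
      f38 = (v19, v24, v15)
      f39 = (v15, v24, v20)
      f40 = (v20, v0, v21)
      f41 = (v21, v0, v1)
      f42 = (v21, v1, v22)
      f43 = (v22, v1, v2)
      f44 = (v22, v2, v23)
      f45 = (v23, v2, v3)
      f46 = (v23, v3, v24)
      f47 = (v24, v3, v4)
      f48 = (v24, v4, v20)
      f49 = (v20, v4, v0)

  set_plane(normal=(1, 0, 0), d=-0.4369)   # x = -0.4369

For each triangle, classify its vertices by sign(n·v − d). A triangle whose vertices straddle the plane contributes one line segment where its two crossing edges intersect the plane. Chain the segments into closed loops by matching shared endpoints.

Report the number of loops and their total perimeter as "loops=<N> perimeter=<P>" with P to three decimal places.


Straddling triangles (20 of 50):
  (v5,v10,v6) [+-+] → (-0.4369, 1.9081, 0)–(-0.4369, 1.70385, 0.330478)  len=0.3885
  (v6,v10,v11) [+--] → (-0.4369, 1.70385, 0.330478)–(-0.4369, 1.56128, 0.5611)  len=0.2711
  (v6,v11,v7) [+-+] → (-0.4369, 1.56128, 0.5611)–(-0.4369, 1.2351, 0.436509)  len=0.3492
  (v7,v11,v12) [+--] → (-0.4369, 1.2351, 0.436509)–(-0.4369, 1.00022, 0.3468)  len=0.2514
  (v7,v12,v8) [+-+] → (-0.4369, 1.00022, 0.3468)–(-0.4369, 1.00022, 0.0467575)  len=0.3000
  (v8,v12,v13) [+--] → (-0.4369, 1.00022, 0.0467575)–(-0.4369, 1.00022, -0.3468)  len=0.3936
  (v8,v13,v9) [+-+] → (-0.4369, 1.00022, -0.3468)–(-0.4369, 1.21389, -0.428418)  len=0.2287
  (v9,v13,v14) [+--] → (-0.4369, 1.21389, -0.428418)–(-0.4369, 1.56128, -0.5611)  len=0.3719
  (v9,v14,v5) [+-+] → (-0.4369, 1.56128, -0.5611)–(-0.4369, 1.73478, -0.280384)  len=0.3300
  (v5,v14,v10) [+--] → (-0.4369, 1.73478, -0.280384)–(-0.4369, 1.9081, 0)  len=0.3296
  (v15,v20,v16) [-+-] → (-0.4369, -1.9081, 0)–(-0.4369, -1.73478, 0.280384)  len=0.3296
  (v16,v20,v21) [-++] → (-0.4369, -1.73478, 0.280384)–(-0.4369, -1.56128, 0.5611)  len=0.3300
  (v16,v21,v17) [-+-] → (-0.4369, -1.56128, 0.5611)–(-0.4369, -1.21389, 0.428418)  len=0.3719
  (v17,v21,v22) [-++] → (-0.4369, -1.21389, 0.428418)–(-0.4369, -1.00022, 0.3468)  len=0.2287
  (v17,v22,v18) [-+-] → (-0.4369, -1.00022, 0.3468)–(-0.4369, -1.00022, -0.0467575)  len=0.3936
  (v18,v22,v23) [-++] → (-0.4369, -1.00022, -0.0467575)–(-0.4369, -1.00022, -0.3468)  len=0.3000
  (v18,v23,v19) [-+-] → (-0.4369, -1.00022, -0.3468)–(-0.4369, -1.2351, -0.436509)  len=0.2514
  (v19,v23,v24) [-++] → (-0.4369, -1.2351, -0.436509)–(-0.4369, -1.56128, -0.5611)  len=0.3492
  (v19,v24,v15) [-+-] → (-0.4369, -1.56128, -0.5611)–(-0.4369, -1.70385, -0.330478)  len=0.2711
  (v15,v24,v20) [-++] → (-0.4369, -1.70385, -0.330478)–(-0.4369, -1.9081, 0)  len=0.3885

Chained into 2 loop(s):
  loop 1: 10 segments, perimeter = 3.2141
  loop 2: 10 segments, perimeter = 3.2141
Total perimeter = 6.428

loops=2 perimeter=6.428


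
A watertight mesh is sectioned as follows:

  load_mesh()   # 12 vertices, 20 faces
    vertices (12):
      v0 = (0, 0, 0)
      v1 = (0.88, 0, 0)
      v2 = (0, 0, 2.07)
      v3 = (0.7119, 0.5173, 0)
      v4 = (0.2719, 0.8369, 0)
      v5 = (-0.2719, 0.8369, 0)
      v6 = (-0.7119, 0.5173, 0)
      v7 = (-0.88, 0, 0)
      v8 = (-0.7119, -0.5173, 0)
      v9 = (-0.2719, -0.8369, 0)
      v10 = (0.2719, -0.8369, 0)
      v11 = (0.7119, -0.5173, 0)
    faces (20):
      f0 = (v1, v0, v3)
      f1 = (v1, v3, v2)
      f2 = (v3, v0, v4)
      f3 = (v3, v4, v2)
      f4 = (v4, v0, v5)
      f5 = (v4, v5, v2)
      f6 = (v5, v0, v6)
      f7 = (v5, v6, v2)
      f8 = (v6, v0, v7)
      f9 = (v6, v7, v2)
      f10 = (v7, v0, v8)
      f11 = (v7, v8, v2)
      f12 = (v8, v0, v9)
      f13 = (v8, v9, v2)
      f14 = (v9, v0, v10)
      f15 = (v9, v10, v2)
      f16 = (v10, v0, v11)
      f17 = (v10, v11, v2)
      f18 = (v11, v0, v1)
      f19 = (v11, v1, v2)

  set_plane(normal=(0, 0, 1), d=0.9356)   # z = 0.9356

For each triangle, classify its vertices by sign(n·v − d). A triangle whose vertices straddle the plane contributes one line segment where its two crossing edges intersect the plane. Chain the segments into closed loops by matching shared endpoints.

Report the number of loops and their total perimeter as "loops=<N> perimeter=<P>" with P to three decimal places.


Straddling triangles (10 of 20):
  (v1,v3,v2) [--+] → (0.390135, 0.28349, 0.9356)–(0.482257, 0, 0.9356)  len=0.2981
  (v3,v4,v2) [--+] → (0.149006, 0.458637, 0.9356)–(0.390135, 0.28349, 0.9356)  len=0.2980
  (v4,v5,v2) [--+] → (-0.149006, 0.458637, 0.9356)–(0.149006, 0.458637, 0.9356)  len=0.2980
  (v5,v6,v2) [--+] → (-0.390135, 0.28349, 0.9356)–(-0.149006, 0.458637, 0.9356)  len=0.2980
  (v6,v7,v2) [--+] → (-0.482257, 0, 0.9356)–(-0.390135, 0.28349, 0.9356)  len=0.2981
  (v7,v8,v2) [--+] → (-0.390135, -0.28349, 0.9356)–(-0.482257, 0, 0.9356)  len=0.2981
  (v8,v9,v2) [--+] → (-0.149006, -0.458637, 0.9356)–(-0.390135, -0.28349, 0.9356)  len=0.2980
  (v9,v10,v2) [--+] → (0.149006, -0.458637, 0.9356)–(-0.149006, -0.458637, 0.9356)  len=0.2980
  (v10,v11,v2) [--+] → (0.390135, -0.28349, 0.9356)–(0.149006, -0.458637, 0.9356)  len=0.2980
  (v11,v1,v2) [--+] → (0.482257, 0, 0.9356)–(0.390135, -0.28349, 0.9356)  len=0.2981

Chained into 1 loop(s):
  loop 1: 10 segments, perimeter = 2.9805
Total perimeter = 2.980

loops=1 perimeter=2.980


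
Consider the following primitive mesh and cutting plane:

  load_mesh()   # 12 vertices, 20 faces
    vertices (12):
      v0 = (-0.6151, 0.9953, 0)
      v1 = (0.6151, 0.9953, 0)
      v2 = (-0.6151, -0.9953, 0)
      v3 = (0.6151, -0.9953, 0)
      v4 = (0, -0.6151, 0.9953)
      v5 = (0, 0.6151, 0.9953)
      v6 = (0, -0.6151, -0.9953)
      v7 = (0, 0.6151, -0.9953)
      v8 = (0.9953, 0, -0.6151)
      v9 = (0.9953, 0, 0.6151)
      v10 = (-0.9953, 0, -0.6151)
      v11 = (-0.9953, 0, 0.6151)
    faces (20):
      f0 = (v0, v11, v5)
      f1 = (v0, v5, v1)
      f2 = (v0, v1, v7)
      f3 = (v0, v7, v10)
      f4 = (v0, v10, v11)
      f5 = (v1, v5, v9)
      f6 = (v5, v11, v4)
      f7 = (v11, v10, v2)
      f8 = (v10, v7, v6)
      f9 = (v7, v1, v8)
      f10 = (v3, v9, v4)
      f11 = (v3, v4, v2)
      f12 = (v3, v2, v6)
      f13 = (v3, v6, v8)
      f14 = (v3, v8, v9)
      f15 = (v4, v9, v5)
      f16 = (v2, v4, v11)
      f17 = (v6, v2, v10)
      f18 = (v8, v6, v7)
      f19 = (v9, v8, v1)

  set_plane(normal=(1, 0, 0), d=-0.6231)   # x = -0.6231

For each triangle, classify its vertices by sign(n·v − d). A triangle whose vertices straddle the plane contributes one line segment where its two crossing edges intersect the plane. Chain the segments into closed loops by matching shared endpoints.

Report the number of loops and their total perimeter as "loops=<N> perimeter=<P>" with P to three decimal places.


Straddling triangles (8 of 20):
  (v0,v11,v5) [+-+] → (-0.6231, 0.974357, 0.0129427)–(-0.6231, 0.230021, 0.757279)  len=1.0527
  (v0,v7,v10) [++-] → (-0.6231, 0.230021, -0.757279)–(-0.6231, 0.974357, -0.0129427)  len=1.0527
  (v0,v10,v11) [+--] → (-0.6231, 0.974357, -0.0129427)–(-0.6231, 0.974357, 0.0129427)  len=0.0259
  (v5,v11,v4) [+-+] → (-0.6231, 0.230021, 0.757279)–(-0.6231, -0.230021, 0.757279)  len=0.4600
  (v11,v10,v2) [--+] → (-0.6231, -0.974357, -0.0129427)–(-0.6231, -0.974357, 0.0129427)  len=0.0259
  (v10,v7,v6) [-++] → (-0.6231, 0.230021, -0.757279)–(-0.6231, -0.230021, -0.757279)  len=0.4600
  (v2,v4,v11) [++-] → (-0.6231, -0.230021, 0.757279)–(-0.6231, -0.974357, 0.0129427)  len=1.0527
  (v6,v2,v10) [++-] → (-0.6231, -0.974357, -0.0129427)–(-0.6231, -0.230021, -0.757279)  len=1.0527

Chained into 1 loop(s):
  loop 1: 8 segments, perimeter = 5.1825
Total perimeter = 5.182

loops=1 perimeter=5.182


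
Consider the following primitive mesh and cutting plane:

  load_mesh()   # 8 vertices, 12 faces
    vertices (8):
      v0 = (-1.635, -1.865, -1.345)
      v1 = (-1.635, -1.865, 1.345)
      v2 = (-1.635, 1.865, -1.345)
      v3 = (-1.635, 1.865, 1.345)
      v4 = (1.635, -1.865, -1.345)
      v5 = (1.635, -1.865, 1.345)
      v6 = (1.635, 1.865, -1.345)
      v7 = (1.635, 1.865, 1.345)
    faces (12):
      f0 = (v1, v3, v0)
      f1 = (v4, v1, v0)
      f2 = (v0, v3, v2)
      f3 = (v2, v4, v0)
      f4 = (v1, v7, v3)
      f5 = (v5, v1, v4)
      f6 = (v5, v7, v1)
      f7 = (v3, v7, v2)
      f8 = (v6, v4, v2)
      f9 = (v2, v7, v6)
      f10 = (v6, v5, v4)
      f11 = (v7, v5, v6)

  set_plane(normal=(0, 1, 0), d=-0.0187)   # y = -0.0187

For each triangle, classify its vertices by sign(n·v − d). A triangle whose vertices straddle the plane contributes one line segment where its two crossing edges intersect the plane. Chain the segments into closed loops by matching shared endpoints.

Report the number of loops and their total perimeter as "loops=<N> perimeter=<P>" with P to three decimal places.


loops=1 perimeter=11.920

Straddling triangles (8 of 12):
  (v1,v3,v0) [-+-] → (-1.635, -0.0187, 1.345)–(-1.635, -0.0187, -0.0134861)  len=1.3585
  (v0,v3,v2) [-++] → (-1.635, -0.0187, -0.0134861)–(-1.635, -0.0187, -1.345)  len=1.3315
  (v2,v4,v0) [+--] → (0.0163938, -0.0187, -1.345)–(-1.635, -0.0187, -1.345)  len=1.6514
  (v1,v7,v3) [-++] → (-0.0163938, -0.0187, 1.345)–(-1.635, -0.0187, 1.345)  len=1.6186
  (v5,v7,v1) [-+-] → (1.635, -0.0187, 1.345)–(-0.0163938, -0.0187, 1.345)  len=1.6514
  (v6,v4,v2) [+-+] → (1.635, -0.0187, -1.345)–(0.0163938, -0.0187, -1.345)  len=1.6186
  (v6,v5,v4) [+--] → (1.635, -0.0187, 0.0134861)–(1.635, -0.0187, -1.345)  len=1.3585
  (v7,v5,v6) [+-+] → (1.635, -0.0187, 1.345)–(1.635, -0.0187, 0.0134861)  len=1.3315

Chained into 1 loop(s):
  loop 1: 8 segments, perimeter = 11.9200
Total perimeter = 11.920


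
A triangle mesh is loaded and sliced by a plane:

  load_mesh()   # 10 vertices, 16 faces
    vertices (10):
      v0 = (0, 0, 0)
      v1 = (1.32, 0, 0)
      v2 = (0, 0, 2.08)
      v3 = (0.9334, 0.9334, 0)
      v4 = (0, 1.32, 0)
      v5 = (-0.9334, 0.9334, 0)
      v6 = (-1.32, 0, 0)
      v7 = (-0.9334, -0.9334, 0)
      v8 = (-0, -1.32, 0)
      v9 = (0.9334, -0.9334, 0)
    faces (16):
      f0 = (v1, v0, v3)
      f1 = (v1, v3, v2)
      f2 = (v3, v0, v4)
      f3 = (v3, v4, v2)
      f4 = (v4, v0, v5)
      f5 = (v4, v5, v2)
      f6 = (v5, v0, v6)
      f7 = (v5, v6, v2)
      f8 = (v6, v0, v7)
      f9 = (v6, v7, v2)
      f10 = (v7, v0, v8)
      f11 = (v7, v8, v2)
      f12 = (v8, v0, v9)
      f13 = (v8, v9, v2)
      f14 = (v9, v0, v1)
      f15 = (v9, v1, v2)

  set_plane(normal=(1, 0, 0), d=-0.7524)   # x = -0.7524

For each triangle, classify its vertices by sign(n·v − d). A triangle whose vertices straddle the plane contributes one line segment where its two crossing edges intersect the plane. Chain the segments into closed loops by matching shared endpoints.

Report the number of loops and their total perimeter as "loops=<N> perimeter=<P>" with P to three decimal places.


loops=1 perimeter=4.769

Straddling triangles (8 of 16):
  (v4,v0,v5) [++-] → (-0.7524, 0.7524, 0)–(-0.7524, 1.00837, 0)  len=0.2560
  (v4,v5,v2) [+-+] → (-0.7524, 1.00837, 0)–(-0.7524, 0.7524, 0.403343)  len=0.4777
  (v5,v0,v6) [-+-] → (-0.7524, 0.7524, 0)–(-0.7524, 0, 0)  len=0.7524
  (v5,v6,v2) [--+] → (-0.7524, 0, 0.8944)–(-0.7524, 0.7524, 0.403343)  len=0.8985
  (v6,v0,v7) [-+-] → (-0.7524, 0, 0)–(-0.7524, -0.7524, 0)  len=0.7524
  (v6,v7,v2) [--+] → (-0.7524, -0.7524, 0.403343)–(-0.7524, 0, 0.8944)  len=0.8985
  (v7,v0,v8) [-++] → (-0.7524, -0.7524, 0)–(-0.7524, -1.00837, 0)  len=0.2560
  (v7,v8,v2) [-++] → (-0.7524, -1.00837, 0)–(-0.7524, -0.7524, 0.403343)  len=0.4777

Chained into 1 loop(s):
  loop 1: 8 segments, perimeter = 4.7691
Total perimeter = 4.769


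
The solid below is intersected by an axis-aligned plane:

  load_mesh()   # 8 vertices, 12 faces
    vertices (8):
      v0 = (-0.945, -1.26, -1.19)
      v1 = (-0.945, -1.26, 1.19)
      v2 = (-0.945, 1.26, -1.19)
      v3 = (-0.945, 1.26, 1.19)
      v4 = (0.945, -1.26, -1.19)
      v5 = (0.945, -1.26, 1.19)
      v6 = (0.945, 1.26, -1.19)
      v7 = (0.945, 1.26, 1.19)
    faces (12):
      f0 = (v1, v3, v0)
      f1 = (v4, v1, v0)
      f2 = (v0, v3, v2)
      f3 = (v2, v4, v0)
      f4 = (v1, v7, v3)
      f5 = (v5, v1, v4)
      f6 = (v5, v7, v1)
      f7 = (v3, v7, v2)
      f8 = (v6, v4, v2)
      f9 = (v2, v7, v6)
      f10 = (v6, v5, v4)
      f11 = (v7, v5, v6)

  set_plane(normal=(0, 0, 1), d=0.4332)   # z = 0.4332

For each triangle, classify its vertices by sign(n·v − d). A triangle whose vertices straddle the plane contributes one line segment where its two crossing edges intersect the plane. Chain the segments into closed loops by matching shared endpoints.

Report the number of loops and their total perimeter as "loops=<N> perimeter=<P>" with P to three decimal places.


Straddling triangles (8 of 12):
  (v1,v3,v0) [++-] → (-0.945, 0.458682, 0.4332)–(-0.945, -1.26, 0.4332)  len=1.7187
  (v4,v1,v0) [-+-] → (-0.344012, -1.26, 0.4332)–(-0.945, -1.26, 0.4332)  len=0.6010
  (v0,v3,v2) [-+-] → (-0.945, 0.458682, 0.4332)–(-0.945, 1.26, 0.4332)  len=0.8013
  (v5,v1,v4) [++-] → (-0.344012, -1.26, 0.4332)–(0.945, -1.26, 0.4332)  len=1.2890
  (v3,v7,v2) [++-] → (0.344012, 1.26, 0.4332)–(-0.945, 1.26, 0.4332)  len=1.2890
  (v2,v7,v6) [-+-] → (0.344012, 1.26, 0.4332)–(0.945, 1.26, 0.4332)  len=0.6010
  (v6,v5,v4) [-+-] → (0.945, -0.458682, 0.4332)–(0.945, -1.26, 0.4332)  len=0.8013
  (v7,v5,v6) [++-] → (0.945, -0.458682, 0.4332)–(0.945, 1.26, 0.4332)  len=1.7187

Chained into 1 loop(s):
  loop 1: 8 segments, perimeter = 8.8200
Total perimeter = 8.820

loops=1 perimeter=8.820


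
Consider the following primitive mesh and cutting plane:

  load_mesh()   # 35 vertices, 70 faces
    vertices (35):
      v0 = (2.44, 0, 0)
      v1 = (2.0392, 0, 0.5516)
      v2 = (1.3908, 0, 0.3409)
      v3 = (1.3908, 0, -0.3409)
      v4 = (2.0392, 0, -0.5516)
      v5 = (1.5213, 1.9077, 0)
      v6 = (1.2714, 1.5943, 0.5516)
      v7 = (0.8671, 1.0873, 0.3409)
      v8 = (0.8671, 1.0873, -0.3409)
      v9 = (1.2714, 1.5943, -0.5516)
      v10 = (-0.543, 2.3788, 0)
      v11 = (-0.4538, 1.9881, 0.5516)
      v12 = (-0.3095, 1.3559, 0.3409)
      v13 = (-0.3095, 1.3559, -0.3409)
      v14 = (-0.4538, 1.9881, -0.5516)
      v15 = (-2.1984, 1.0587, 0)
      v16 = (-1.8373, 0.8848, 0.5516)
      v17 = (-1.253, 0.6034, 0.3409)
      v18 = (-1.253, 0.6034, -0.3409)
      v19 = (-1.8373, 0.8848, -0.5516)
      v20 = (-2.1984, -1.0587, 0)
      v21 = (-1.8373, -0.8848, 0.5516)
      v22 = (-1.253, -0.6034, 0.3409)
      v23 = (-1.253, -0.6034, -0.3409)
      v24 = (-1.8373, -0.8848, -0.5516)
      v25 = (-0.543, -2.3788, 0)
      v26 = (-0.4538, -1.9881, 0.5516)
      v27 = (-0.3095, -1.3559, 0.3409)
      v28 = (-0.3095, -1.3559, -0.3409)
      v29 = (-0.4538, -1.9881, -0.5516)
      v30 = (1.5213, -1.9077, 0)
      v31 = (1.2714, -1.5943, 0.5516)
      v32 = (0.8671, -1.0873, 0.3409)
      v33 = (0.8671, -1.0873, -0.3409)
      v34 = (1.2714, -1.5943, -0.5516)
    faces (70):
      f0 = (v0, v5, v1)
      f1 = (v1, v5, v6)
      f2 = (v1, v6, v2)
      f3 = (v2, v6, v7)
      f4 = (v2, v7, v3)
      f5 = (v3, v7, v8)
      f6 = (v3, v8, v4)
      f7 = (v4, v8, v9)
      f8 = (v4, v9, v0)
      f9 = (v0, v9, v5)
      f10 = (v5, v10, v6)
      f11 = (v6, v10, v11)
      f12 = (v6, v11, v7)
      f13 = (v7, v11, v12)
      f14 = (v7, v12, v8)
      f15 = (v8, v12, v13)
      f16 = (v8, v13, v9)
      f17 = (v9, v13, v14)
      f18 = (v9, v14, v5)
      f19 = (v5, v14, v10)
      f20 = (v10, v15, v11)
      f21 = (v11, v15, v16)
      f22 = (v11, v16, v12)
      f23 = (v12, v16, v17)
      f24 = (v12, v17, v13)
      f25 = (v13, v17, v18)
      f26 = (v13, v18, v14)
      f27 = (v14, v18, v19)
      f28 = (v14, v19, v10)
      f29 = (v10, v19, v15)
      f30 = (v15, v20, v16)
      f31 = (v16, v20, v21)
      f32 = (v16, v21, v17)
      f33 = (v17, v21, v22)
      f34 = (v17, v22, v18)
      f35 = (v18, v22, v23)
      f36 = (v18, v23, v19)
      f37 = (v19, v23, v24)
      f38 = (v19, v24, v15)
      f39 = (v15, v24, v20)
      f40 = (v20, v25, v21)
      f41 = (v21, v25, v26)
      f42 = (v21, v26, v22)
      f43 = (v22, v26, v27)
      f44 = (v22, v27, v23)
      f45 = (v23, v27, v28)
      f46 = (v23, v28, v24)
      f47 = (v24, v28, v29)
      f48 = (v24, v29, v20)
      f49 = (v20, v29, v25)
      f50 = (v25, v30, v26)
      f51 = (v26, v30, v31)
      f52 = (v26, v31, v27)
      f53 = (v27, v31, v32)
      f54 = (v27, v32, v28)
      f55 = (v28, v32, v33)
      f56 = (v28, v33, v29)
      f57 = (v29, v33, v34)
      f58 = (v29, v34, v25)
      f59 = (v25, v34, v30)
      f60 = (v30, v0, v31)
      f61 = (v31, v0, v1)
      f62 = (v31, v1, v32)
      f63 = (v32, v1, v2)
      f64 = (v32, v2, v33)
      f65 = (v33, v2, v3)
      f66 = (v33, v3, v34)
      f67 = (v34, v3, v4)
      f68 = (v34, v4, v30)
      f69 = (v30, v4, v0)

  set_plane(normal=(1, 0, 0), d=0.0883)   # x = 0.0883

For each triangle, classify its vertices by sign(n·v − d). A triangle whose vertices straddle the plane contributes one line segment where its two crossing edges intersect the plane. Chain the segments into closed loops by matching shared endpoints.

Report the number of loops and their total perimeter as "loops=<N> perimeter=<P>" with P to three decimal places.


Straddling triangles (20 of 70):
  (v5,v10,v6) [+-+] → (0.0883, 2.23473, 0)–(0.0883, 2.10584, 0.191923)  len=0.2312
  (v6,v10,v11) [+--] → (0.0883, 2.10584, 0.191923)–(0.0883, 1.86436, 0.5516)  len=0.4332
  (v6,v11,v7) [+-+] → (0.0883, 1.86436, 0.5516)–(0.0883, 1.61841, 0.465128)  len=0.2607
  (v7,v11,v12) [+--] → (0.0883, 1.61841, 0.465128)–(0.0883, 1.26509, 0.3409)  len=0.3745
  (v7,v12,v8) [+-+] → (0.0883, 1.26509, 0.3409)–(0.0883, 1.26509, 0.110388)  len=0.2305
  (v8,v12,v13) [+--] → (0.0883, 1.26509, 0.110388)–(0.0883, 1.26509, -0.3409)  len=0.4513
  (v8,v13,v9) [+-+] → (0.0883, 1.26509, -0.3409)–(0.0883, 1.41589, -0.393918)  len=0.1598
  (v9,v13,v14) [+--] → (0.0883, 1.41589, -0.393918)–(0.0883, 1.86436, -0.5516)  len=0.4754
  (v9,v14,v5) [+-+] → (0.0883, 1.86436, -0.5516)–(0.0883, 1.96603, -0.400204)  len=0.1824
  (v5,v14,v10) [+--] → (0.0883, 1.96603, -0.400204)–(0.0883, 2.23473, 0)  len=0.4820
  (v25,v30,v26) [-+-] → (0.0883, -2.23473, 0)–(0.0883, -1.96603, 0.400204)  len=0.4820
  (v26,v30,v31) [-++] → (0.0883, -1.96603, 0.400204)–(0.0883, -1.86436, 0.5516)  len=0.1824
  (v26,v31,v27) [-+-] → (0.0883, -1.86436, 0.5516)–(0.0883, -1.41589, 0.393918)  len=0.4754
  (v27,v31,v32) [-++] → (0.0883, -1.41589, 0.393918)–(0.0883, -1.26509, 0.3409)  len=0.1598
  (v27,v32,v28) [-+-] → (0.0883, -1.26509, 0.3409)–(0.0883, -1.26509, -0.110388)  len=0.4513
  (v28,v32,v33) [-++] → (0.0883, -1.26509, -0.110388)–(0.0883, -1.26509, -0.3409)  len=0.2305
  (v28,v33,v29) [-+-] → (0.0883, -1.26509, -0.3409)–(0.0883, -1.61841, -0.465128)  len=0.3745
  (v29,v33,v34) [-++] → (0.0883, -1.61841, -0.465128)–(0.0883, -1.86436, -0.5516)  len=0.2607
  (v29,v34,v25) [-+-] → (0.0883, -1.86436, -0.5516)–(0.0883, -2.10584, -0.191923)  len=0.4332
  (v25,v34,v30) [-++] → (0.0883, -2.10584, -0.191923)–(0.0883, -2.23473, 0)  len=0.2312

Chained into 2 loop(s):
  loop 1: 10 segments, perimeter = 3.2811
  loop 2: 10 segments, perimeter = 3.2811
Total perimeter = 6.562

loops=2 perimeter=6.562


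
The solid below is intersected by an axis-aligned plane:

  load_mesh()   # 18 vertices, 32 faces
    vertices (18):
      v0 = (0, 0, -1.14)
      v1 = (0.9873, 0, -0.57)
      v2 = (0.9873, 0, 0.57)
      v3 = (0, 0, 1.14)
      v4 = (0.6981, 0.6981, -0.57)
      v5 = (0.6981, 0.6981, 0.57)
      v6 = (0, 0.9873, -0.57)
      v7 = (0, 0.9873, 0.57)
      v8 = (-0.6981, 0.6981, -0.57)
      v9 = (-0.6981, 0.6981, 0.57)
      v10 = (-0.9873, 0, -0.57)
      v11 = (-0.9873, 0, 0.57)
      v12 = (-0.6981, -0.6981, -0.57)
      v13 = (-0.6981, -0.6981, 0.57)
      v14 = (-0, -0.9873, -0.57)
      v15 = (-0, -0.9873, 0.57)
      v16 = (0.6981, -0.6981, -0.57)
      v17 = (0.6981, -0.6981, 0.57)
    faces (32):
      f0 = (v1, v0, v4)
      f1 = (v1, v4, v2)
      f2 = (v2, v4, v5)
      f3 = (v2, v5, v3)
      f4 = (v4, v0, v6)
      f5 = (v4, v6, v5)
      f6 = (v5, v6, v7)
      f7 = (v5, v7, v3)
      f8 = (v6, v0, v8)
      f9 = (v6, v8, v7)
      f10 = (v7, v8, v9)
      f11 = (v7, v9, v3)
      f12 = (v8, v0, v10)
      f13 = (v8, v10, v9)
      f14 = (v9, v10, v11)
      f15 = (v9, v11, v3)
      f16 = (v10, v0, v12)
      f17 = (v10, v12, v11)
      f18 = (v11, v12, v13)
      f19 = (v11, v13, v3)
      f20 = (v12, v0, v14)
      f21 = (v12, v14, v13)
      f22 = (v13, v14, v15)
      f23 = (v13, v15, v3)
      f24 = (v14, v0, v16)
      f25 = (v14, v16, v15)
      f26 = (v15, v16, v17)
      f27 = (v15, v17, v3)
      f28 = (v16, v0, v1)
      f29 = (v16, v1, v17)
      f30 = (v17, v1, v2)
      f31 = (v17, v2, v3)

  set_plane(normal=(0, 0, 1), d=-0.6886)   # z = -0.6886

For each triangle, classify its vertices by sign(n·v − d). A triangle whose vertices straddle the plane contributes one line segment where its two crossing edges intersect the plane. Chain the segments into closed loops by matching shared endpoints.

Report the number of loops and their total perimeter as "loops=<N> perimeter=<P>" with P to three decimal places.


loops=1 perimeter=4.787

Straddling triangles (8 of 32):
  (v1,v0,v4) [+-+] → (0.781872, 0, -0.6886)–(0.552846, 0.552846, -0.6886)  len=0.5984
  (v4,v0,v6) [+-+] → (0.552846, 0.552846, -0.6886)–(0, 0.781872, -0.6886)  len=0.5984
  (v6,v0,v8) [+-+] → (0, 0.781872, -0.6886)–(-0.552846, 0.552846, -0.6886)  len=0.5984
  (v8,v0,v10) [+-+] → (-0.552846, 0.552846, -0.6886)–(-0.781872, 0, -0.6886)  len=0.5984
  (v10,v0,v12) [+-+] → (-0.781872, 0, -0.6886)–(-0.552846, -0.552846, -0.6886)  len=0.5984
  (v12,v0,v14) [+-+] → (-0.552846, -0.552846, -0.6886)–(0, -0.781872, -0.6886)  len=0.5984
  (v14,v0,v16) [+-+] → (0, -0.781872, -0.6886)–(0.552846, -0.552846, -0.6886)  len=0.5984
  (v16,v0,v1) [+-+] → (0.552846, -0.552846, -0.6886)–(0.781872, 0, -0.6886)  len=0.5984

Chained into 1 loop(s):
  loop 1: 8 segments, perimeter = 4.7873
Total perimeter = 4.787
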